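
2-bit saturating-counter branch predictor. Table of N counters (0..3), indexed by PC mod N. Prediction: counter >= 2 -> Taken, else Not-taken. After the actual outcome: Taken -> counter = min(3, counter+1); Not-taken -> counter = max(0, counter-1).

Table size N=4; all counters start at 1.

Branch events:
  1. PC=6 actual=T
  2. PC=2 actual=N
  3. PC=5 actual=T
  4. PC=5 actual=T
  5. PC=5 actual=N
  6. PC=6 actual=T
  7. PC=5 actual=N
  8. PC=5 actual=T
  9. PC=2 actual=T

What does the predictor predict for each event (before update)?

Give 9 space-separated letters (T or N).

Ev 1: PC=6 idx=2 pred=N actual=T -> ctr[2]=2
Ev 2: PC=2 idx=2 pred=T actual=N -> ctr[2]=1
Ev 3: PC=5 idx=1 pred=N actual=T -> ctr[1]=2
Ev 4: PC=5 idx=1 pred=T actual=T -> ctr[1]=3
Ev 5: PC=5 idx=1 pred=T actual=N -> ctr[1]=2
Ev 6: PC=6 idx=2 pred=N actual=T -> ctr[2]=2
Ev 7: PC=5 idx=1 pred=T actual=N -> ctr[1]=1
Ev 8: PC=5 idx=1 pred=N actual=T -> ctr[1]=2
Ev 9: PC=2 idx=2 pred=T actual=T -> ctr[2]=3

Answer: N T N T T N T N T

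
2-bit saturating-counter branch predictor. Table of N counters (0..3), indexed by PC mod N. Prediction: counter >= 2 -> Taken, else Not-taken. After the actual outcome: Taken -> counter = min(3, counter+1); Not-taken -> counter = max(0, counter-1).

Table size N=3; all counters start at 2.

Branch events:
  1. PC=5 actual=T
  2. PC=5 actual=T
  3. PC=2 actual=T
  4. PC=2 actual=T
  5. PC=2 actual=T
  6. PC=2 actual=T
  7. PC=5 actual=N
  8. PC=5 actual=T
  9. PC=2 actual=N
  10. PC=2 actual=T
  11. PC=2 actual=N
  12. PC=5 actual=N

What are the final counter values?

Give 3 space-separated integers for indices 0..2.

Answer: 2 2 1

Derivation:
Ev 1: PC=5 idx=2 pred=T actual=T -> ctr[2]=3
Ev 2: PC=5 idx=2 pred=T actual=T -> ctr[2]=3
Ev 3: PC=2 idx=2 pred=T actual=T -> ctr[2]=3
Ev 4: PC=2 idx=2 pred=T actual=T -> ctr[2]=3
Ev 5: PC=2 idx=2 pred=T actual=T -> ctr[2]=3
Ev 6: PC=2 idx=2 pred=T actual=T -> ctr[2]=3
Ev 7: PC=5 idx=2 pred=T actual=N -> ctr[2]=2
Ev 8: PC=5 idx=2 pred=T actual=T -> ctr[2]=3
Ev 9: PC=2 idx=2 pred=T actual=N -> ctr[2]=2
Ev 10: PC=2 idx=2 pred=T actual=T -> ctr[2]=3
Ev 11: PC=2 idx=2 pred=T actual=N -> ctr[2]=2
Ev 12: PC=5 idx=2 pred=T actual=N -> ctr[2]=1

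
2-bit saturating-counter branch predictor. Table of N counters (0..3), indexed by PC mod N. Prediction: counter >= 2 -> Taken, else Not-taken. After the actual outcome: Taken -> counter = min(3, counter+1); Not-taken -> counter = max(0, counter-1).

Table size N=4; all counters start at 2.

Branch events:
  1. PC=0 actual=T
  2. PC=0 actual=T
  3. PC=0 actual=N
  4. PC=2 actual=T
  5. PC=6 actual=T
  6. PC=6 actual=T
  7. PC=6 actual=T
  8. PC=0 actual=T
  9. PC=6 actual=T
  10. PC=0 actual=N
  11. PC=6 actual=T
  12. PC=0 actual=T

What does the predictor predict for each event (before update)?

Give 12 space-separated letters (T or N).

Ev 1: PC=0 idx=0 pred=T actual=T -> ctr[0]=3
Ev 2: PC=0 idx=0 pred=T actual=T -> ctr[0]=3
Ev 3: PC=0 idx=0 pred=T actual=N -> ctr[0]=2
Ev 4: PC=2 idx=2 pred=T actual=T -> ctr[2]=3
Ev 5: PC=6 idx=2 pred=T actual=T -> ctr[2]=3
Ev 6: PC=6 idx=2 pred=T actual=T -> ctr[2]=3
Ev 7: PC=6 idx=2 pred=T actual=T -> ctr[2]=3
Ev 8: PC=0 idx=0 pred=T actual=T -> ctr[0]=3
Ev 9: PC=6 idx=2 pred=T actual=T -> ctr[2]=3
Ev 10: PC=0 idx=0 pred=T actual=N -> ctr[0]=2
Ev 11: PC=6 idx=2 pred=T actual=T -> ctr[2]=3
Ev 12: PC=0 idx=0 pred=T actual=T -> ctr[0]=3

Answer: T T T T T T T T T T T T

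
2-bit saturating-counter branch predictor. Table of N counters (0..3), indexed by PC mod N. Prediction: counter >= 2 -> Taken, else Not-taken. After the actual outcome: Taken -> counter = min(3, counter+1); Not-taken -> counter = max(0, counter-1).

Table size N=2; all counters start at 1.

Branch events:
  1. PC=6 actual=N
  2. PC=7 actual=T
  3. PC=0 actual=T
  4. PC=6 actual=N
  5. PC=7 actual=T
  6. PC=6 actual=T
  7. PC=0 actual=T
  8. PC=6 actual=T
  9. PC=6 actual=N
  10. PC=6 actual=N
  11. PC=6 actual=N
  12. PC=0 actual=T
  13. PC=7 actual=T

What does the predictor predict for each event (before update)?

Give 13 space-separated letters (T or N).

Ev 1: PC=6 idx=0 pred=N actual=N -> ctr[0]=0
Ev 2: PC=7 idx=1 pred=N actual=T -> ctr[1]=2
Ev 3: PC=0 idx=0 pred=N actual=T -> ctr[0]=1
Ev 4: PC=6 idx=0 pred=N actual=N -> ctr[0]=0
Ev 5: PC=7 idx=1 pred=T actual=T -> ctr[1]=3
Ev 6: PC=6 idx=0 pred=N actual=T -> ctr[0]=1
Ev 7: PC=0 idx=0 pred=N actual=T -> ctr[0]=2
Ev 8: PC=6 idx=0 pred=T actual=T -> ctr[0]=3
Ev 9: PC=6 idx=0 pred=T actual=N -> ctr[0]=2
Ev 10: PC=6 idx=0 pred=T actual=N -> ctr[0]=1
Ev 11: PC=6 idx=0 pred=N actual=N -> ctr[0]=0
Ev 12: PC=0 idx=0 pred=N actual=T -> ctr[0]=1
Ev 13: PC=7 idx=1 pred=T actual=T -> ctr[1]=3

Answer: N N N N T N N T T T N N T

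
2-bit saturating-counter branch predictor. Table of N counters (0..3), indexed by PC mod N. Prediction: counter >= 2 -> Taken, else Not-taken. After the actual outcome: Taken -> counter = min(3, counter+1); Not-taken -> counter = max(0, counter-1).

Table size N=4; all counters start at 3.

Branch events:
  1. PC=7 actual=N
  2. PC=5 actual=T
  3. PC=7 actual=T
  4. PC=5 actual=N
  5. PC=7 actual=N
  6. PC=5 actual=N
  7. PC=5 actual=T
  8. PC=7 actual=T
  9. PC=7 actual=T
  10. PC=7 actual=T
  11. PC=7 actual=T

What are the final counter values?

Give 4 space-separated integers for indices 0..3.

Answer: 3 2 3 3

Derivation:
Ev 1: PC=7 idx=3 pred=T actual=N -> ctr[3]=2
Ev 2: PC=5 idx=1 pred=T actual=T -> ctr[1]=3
Ev 3: PC=7 idx=3 pred=T actual=T -> ctr[3]=3
Ev 4: PC=5 idx=1 pred=T actual=N -> ctr[1]=2
Ev 5: PC=7 idx=3 pred=T actual=N -> ctr[3]=2
Ev 6: PC=5 idx=1 pred=T actual=N -> ctr[1]=1
Ev 7: PC=5 idx=1 pred=N actual=T -> ctr[1]=2
Ev 8: PC=7 idx=3 pred=T actual=T -> ctr[3]=3
Ev 9: PC=7 idx=3 pred=T actual=T -> ctr[3]=3
Ev 10: PC=7 idx=3 pred=T actual=T -> ctr[3]=3
Ev 11: PC=7 idx=3 pred=T actual=T -> ctr[3]=3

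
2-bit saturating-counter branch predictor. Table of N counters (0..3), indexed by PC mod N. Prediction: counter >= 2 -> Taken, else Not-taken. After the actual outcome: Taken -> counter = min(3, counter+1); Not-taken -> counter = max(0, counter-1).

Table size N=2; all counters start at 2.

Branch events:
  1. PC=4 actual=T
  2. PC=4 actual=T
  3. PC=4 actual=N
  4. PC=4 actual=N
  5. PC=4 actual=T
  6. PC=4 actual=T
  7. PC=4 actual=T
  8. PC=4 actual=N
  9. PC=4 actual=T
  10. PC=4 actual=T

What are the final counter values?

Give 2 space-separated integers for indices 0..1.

Answer: 3 2

Derivation:
Ev 1: PC=4 idx=0 pred=T actual=T -> ctr[0]=3
Ev 2: PC=4 idx=0 pred=T actual=T -> ctr[0]=3
Ev 3: PC=4 idx=0 pred=T actual=N -> ctr[0]=2
Ev 4: PC=4 idx=0 pred=T actual=N -> ctr[0]=1
Ev 5: PC=4 idx=0 pred=N actual=T -> ctr[0]=2
Ev 6: PC=4 idx=0 pred=T actual=T -> ctr[0]=3
Ev 7: PC=4 idx=0 pred=T actual=T -> ctr[0]=3
Ev 8: PC=4 idx=0 pred=T actual=N -> ctr[0]=2
Ev 9: PC=4 idx=0 pred=T actual=T -> ctr[0]=3
Ev 10: PC=4 idx=0 pred=T actual=T -> ctr[0]=3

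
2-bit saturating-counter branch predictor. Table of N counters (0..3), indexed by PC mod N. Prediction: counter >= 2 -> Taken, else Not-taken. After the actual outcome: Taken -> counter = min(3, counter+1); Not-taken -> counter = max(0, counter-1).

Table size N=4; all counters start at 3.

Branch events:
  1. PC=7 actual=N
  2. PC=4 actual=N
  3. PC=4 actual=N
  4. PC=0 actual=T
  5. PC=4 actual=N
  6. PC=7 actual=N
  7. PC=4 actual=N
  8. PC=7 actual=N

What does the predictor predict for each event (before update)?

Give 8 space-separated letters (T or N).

Answer: T T T N T T N N

Derivation:
Ev 1: PC=7 idx=3 pred=T actual=N -> ctr[3]=2
Ev 2: PC=4 idx=0 pred=T actual=N -> ctr[0]=2
Ev 3: PC=4 idx=0 pred=T actual=N -> ctr[0]=1
Ev 4: PC=0 idx=0 pred=N actual=T -> ctr[0]=2
Ev 5: PC=4 idx=0 pred=T actual=N -> ctr[0]=1
Ev 6: PC=7 idx=3 pred=T actual=N -> ctr[3]=1
Ev 7: PC=4 idx=0 pred=N actual=N -> ctr[0]=0
Ev 8: PC=7 idx=3 pred=N actual=N -> ctr[3]=0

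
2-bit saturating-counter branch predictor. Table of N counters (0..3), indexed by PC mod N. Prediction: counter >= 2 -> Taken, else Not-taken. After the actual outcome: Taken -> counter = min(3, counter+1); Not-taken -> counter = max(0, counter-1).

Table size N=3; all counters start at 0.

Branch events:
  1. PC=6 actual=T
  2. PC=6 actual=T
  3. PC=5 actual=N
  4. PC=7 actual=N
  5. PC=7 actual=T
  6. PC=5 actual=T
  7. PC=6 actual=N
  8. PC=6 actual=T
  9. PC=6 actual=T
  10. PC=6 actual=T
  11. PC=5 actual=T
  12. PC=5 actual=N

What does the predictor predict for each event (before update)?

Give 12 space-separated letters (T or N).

Answer: N N N N N N T N T T N T

Derivation:
Ev 1: PC=6 idx=0 pred=N actual=T -> ctr[0]=1
Ev 2: PC=6 idx=0 pred=N actual=T -> ctr[0]=2
Ev 3: PC=5 idx=2 pred=N actual=N -> ctr[2]=0
Ev 4: PC=7 idx=1 pred=N actual=N -> ctr[1]=0
Ev 5: PC=7 idx=1 pred=N actual=T -> ctr[1]=1
Ev 6: PC=5 idx=2 pred=N actual=T -> ctr[2]=1
Ev 7: PC=6 idx=0 pred=T actual=N -> ctr[0]=1
Ev 8: PC=6 idx=0 pred=N actual=T -> ctr[0]=2
Ev 9: PC=6 idx=0 pred=T actual=T -> ctr[0]=3
Ev 10: PC=6 idx=0 pred=T actual=T -> ctr[0]=3
Ev 11: PC=5 idx=2 pred=N actual=T -> ctr[2]=2
Ev 12: PC=5 idx=2 pred=T actual=N -> ctr[2]=1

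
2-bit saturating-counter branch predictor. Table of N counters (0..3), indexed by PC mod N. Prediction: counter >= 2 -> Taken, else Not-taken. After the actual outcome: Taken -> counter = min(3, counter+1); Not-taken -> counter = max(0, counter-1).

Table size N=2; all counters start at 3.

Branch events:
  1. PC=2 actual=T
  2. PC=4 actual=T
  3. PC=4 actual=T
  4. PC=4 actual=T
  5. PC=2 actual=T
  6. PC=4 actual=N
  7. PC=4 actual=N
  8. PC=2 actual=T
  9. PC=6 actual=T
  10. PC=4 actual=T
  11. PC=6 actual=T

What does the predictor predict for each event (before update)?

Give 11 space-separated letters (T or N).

Ev 1: PC=2 idx=0 pred=T actual=T -> ctr[0]=3
Ev 2: PC=4 idx=0 pred=T actual=T -> ctr[0]=3
Ev 3: PC=4 idx=0 pred=T actual=T -> ctr[0]=3
Ev 4: PC=4 idx=0 pred=T actual=T -> ctr[0]=3
Ev 5: PC=2 idx=0 pred=T actual=T -> ctr[0]=3
Ev 6: PC=4 idx=0 pred=T actual=N -> ctr[0]=2
Ev 7: PC=4 idx=0 pred=T actual=N -> ctr[0]=1
Ev 8: PC=2 idx=0 pred=N actual=T -> ctr[0]=2
Ev 9: PC=6 idx=0 pred=T actual=T -> ctr[0]=3
Ev 10: PC=4 idx=0 pred=T actual=T -> ctr[0]=3
Ev 11: PC=6 idx=0 pred=T actual=T -> ctr[0]=3

Answer: T T T T T T T N T T T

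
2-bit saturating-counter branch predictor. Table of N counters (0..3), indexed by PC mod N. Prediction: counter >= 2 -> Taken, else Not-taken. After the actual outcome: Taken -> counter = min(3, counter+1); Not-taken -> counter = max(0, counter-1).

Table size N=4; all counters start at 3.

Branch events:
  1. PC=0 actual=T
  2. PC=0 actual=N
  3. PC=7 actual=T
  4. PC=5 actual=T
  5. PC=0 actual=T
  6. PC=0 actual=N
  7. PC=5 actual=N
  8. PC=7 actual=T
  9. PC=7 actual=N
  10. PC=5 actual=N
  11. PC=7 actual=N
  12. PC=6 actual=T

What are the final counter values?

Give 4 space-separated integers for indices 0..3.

Answer: 2 1 3 1

Derivation:
Ev 1: PC=0 idx=0 pred=T actual=T -> ctr[0]=3
Ev 2: PC=0 idx=0 pred=T actual=N -> ctr[0]=2
Ev 3: PC=7 idx=3 pred=T actual=T -> ctr[3]=3
Ev 4: PC=5 idx=1 pred=T actual=T -> ctr[1]=3
Ev 5: PC=0 idx=0 pred=T actual=T -> ctr[0]=3
Ev 6: PC=0 idx=0 pred=T actual=N -> ctr[0]=2
Ev 7: PC=5 idx=1 pred=T actual=N -> ctr[1]=2
Ev 8: PC=7 idx=3 pred=T actual=T -> ctr[3]=3
Ev 9: PC=7 idx=3 pred=T actual=N -> ctr[3]=2
Ev 10: PC=5 idx=1 pred=T actual=N -> ctr[1]=1
Ev 11: PC=7 idx=3 pred=T actual=N -> ctr[3]=1
Ev 12: PC=6 idx=2 pred=T actual=T -> ctr[2]=3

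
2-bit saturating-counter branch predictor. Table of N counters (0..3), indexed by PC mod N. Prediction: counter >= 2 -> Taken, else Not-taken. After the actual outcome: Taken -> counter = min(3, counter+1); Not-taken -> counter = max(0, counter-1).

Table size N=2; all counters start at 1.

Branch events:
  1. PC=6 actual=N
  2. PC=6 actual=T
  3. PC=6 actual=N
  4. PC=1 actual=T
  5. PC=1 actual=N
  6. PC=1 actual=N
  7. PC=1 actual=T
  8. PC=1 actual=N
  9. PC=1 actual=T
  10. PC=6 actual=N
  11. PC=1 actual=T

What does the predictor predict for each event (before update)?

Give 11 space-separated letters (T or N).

Answer: N N N N T N N N N N N

Derivation:
Ev 1: PC=6 idx=0 pred=N actual=N -> ctr[0]=0
Ev 2: PC=6 idx=0 pred=N actual=T -> ctr[0]=1
Ev 3: PC=6 idx=0 pred=N actual=N -> ctr[0]=0
Ev 4: PC=1 idx=1 pred=N actual=T -> ctr[1]=2
Ev 5: PC=1 idx=1 pred=T actual=N -> ctr[1]=1
Ev 6: PC=1 idx=1 pred=N actual=N -> ctr[1]=0
Ev 7: PC=1 idx=1 pred=N actual=T -> ctr[1]=1
Ev 8: PC=1 idx=1 pred=N actual=N -> ctr[1]=0
Ev 9: PC=1 idx=1 pred=N actual=T -> ctr[1]=1
Ev 10: PC=6 idx=0 pred=N actual=N -> ctr[0]=0
Ev 11: PC=1 idx=1 pred=N actual=T -> ctr[1]=2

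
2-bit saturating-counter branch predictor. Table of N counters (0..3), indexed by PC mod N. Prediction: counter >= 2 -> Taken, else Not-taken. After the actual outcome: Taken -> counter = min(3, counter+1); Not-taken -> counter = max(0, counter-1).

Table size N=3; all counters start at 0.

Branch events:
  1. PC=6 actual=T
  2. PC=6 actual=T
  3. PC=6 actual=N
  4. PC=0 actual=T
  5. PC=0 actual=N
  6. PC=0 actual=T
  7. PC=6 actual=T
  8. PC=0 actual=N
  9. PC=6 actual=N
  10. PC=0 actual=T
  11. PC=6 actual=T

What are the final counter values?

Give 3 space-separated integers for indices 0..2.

Answer: 3 0 0

Derivation:
Ev 1: PC=6 idx=0 pred=N actual=T -> ctr[0]=1
Ev 2: PC=6 idx=0 pred=N actual=T -> ctr[0]=2
Ev 3: PC=6 idx=0 pred=T actual=N -> ctr[0]=1
Ev 4: PC=0 idx=0 pred=N actual=T -> ctr[0]=2
Ev 5: PC=0 idx=0 pred=T actual=N -> ctr[0]=1
Ev 6: PC=0 idx=0 pred=N actual=T -> ctr[0]=2
Ev 7: PC=6 idx=0 pred=T actual=T -> ctr[0]=3
Ev 8: PC=0 idx=0 pred=T actual=N -> ctr[0]=2
Ev 9: PC=6 idx=0 pred=T actual=N -> ctr[0]=1
Ev 10: PC=0 idx=0 pred=N actual=T -> ctr[0]=2
Ev 11: PC=6 idx=0 pred=T actual=T -> ctr[0]=3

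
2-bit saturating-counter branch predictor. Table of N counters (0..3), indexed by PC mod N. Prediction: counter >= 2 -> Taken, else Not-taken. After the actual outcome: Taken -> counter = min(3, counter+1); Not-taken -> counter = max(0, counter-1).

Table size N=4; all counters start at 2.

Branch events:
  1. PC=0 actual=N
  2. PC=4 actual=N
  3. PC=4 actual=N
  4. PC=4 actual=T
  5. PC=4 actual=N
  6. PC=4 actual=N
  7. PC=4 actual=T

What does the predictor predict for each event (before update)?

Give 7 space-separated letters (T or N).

Answer: T N N N N N N

Derivation:
Ev 1: PC=0 idx=0 pred=T actual=N -> ctr[0]=1
Ev 2: PC=4 idx=0 pred=N actual=N -> ctr[0]=0
Ev 3: PC=4 idx=0 pred=N actual=N -> ctr[0]=0
Ev 4: PC=4 idx=0 pred=N actual=T -> ctr[0]=1
Ev 5: PC=4 idx=0 pred=N actual=N -> ctr[0]=0
Ev 6: PC=4 idx=0 pred=N actual=N -> ctr[0]=0
Ev 7: PC=4 idx=0 pred=N actual=T -> ctr[0]=1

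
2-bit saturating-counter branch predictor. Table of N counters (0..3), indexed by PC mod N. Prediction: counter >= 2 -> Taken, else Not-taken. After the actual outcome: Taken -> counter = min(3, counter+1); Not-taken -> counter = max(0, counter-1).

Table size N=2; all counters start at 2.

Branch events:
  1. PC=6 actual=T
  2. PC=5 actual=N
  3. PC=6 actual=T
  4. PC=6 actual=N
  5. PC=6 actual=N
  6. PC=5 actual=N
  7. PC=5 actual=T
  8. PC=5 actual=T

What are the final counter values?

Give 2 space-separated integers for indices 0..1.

Ev 1: PC=6 idx=0 pred=T actual=T -> ctr[0]=3
Ev 2: PC=5 idx=1 pred=T actual=N -> ctr[1]=1
Ev 3: PC=6 idx=0 pred=T actual=T -> ctr[0]=3
Ev 4: PC=6 idx=0 pred=T actual=N -> ctr[0]=2
Ev 5: PC=6 idx=0 pred=T actual=N -> ctr[0]=1
Ev 6: PC=5 idx=1 pred=N actual=N -> ctr[1]=0
Ev 7: PC=5 idx=1 pred=N actual=T -> ctr[1]=1
Ev 8: PC=5 idx=1 pred=N actual=T -> ctr[1]=2

Answer: 1 2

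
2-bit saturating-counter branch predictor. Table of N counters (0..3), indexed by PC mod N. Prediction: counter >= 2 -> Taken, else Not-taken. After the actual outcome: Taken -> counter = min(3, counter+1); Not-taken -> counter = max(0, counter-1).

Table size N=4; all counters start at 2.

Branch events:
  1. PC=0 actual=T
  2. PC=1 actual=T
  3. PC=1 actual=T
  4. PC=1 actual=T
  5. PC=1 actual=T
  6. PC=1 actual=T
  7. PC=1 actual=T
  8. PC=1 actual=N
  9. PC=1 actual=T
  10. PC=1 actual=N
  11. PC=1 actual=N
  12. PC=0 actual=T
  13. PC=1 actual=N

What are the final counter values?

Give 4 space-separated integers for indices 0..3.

Answer: 3 0 2 2

Derivation:
Ev 1: PC=0 idx=0 pred=T actual=T -> ctr[0]=3
Ev 2: PC=1 idx=1 pred=T actual=T -> ctr[1]=3
Ev 3: PC=1 idx=1 pred=T actual=T -> ctr[1]=3
Ev 4: PC=1 idx=1 pred=T actual=T -> ctr[1]=3
Ev 5: PC=1 idx=1 pred=T actual=T -> ctr[1]=3
Ev 6: PC=1 idx=1 pred=T actual=T -> ctr[1]=3
Ev 7: PC=1 idx=1 pred=T actual=T -> ctr[1]=3
Ev 8: PC=1 idx=1 pred=T actual=N -> ctr[1]=2
Ev 9: PC=1 idx=1 pred=T actual=T -> ctr[1]=3
Ev 10: PC=1 idx=1 pred=T actual=N -> ctr[1]=2
Ev 11: PC=1 idx=1 pred=T actual=N -> ctr[1]=1
Ev 12: PC=0 idx=0 pred=T actual=T -> ctr[0]=3
Ev 13: PC=1 idx=1 pred=N actual=N -> ctr[1]=0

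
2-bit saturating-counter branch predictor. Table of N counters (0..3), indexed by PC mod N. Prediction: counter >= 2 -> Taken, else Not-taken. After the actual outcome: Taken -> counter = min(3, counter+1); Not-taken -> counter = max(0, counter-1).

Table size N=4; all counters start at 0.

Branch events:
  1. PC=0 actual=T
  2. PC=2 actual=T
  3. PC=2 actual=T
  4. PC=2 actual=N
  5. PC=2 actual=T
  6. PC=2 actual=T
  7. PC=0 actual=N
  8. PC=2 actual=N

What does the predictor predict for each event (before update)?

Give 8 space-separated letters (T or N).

Answer: N N N T N T N T

Derivation:
Ev 1: PC=0 idx=0 pred=N actual=T -> ctr[0]=1
Ev 2: PC=2 idx=2 pred=N actual=T -> ctr[2]=1
Ev 3: PC=2 idx=2 pred=N actual=T -> ctr[2]=2
Ev 4: PC=2 idx=2 pred=T actual=N -> ctr[2]=1
Ev 5: PC=2 idx=2 pred=N actual=T -> ctr[2]=2
Ev 6: PC=2 idx=2 pred=T actual=T -> ctr[2]=3
Ev 7: PC=0 idx=0 pred=N actual=N -> ctr[0]=0
Ev 8: PC=2 idx=2 pred=T actual=N -> ctr[2]=2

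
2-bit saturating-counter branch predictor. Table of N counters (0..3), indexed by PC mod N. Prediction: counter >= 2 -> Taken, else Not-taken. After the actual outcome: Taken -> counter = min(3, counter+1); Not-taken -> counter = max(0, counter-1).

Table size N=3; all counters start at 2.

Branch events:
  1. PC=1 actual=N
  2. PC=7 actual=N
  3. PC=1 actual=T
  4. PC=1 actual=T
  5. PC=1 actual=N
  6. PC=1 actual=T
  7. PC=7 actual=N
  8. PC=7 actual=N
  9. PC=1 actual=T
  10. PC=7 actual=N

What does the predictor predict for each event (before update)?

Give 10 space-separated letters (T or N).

Answer: T N N N T N T N N N

Derivation:
Ev 1: PC=1 idx=1 pred=T actual=N -> ctr[1]=1
Ev 2: PC=7 idx=1 pred=N actual=N -> ctr[1]=0
Ev 3: PC=1 idx=1 pred=N actual=T -> ctr[1]=1
Ev 4: PC=1 idx=1 pred=N actual=T -> ctr[1]=2
Ev 5: PC=1 idx=1 pred=T actual=N -> ctr[1]=1
Ev 6: PC=1 idx=1 pred=N actual=T -> ctr[1]=2
Ev 7: PC=7 idx=1 pred=T actual=N -> ctr[1]=1
Ev 8: PC=7 idx=1 pred=N actual=N -> ctr[1]=0
Ev 9: PC=1 idx=1 pred=N actual=T -> ctr[1]=1
Ev 10: PC=7 idx=1 pred=N actual=N -> ctr[1]=0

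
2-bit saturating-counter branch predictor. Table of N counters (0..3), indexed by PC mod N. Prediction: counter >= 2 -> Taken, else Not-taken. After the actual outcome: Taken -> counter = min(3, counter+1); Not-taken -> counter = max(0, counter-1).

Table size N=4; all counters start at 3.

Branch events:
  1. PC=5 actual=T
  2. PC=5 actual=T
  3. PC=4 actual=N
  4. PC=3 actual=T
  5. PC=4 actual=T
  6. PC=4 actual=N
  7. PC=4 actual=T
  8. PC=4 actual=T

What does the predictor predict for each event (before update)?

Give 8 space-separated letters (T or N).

Answer: T T T T T T T T

Derivation:
Ev 1: PC=5 idx=1 pred=T actual=T -> ctr[1]=3
Ev 2: PC=5 idx=1 pred=T actual=T -> ctr[1]=3
Ev 3: PC=4 idx=0 pred=T actual=N -> ctr[0]=2
Ev 4: PC=3 idx=3 pred=T actual=T -> ctr[3]=3
Ev 5: PC=4 idx=0 pred=T actual=T -> ctr[0]=3
Ev 6: PC=4 idx=0 pred=T actual=N -> ctr[0]=2
Ev 7: PC=4 idx=0 pred=T actual=T -> ctr[0]=3
Ev 8: PC=4 idx=0 pred=T actual=T -> ctr[0]=3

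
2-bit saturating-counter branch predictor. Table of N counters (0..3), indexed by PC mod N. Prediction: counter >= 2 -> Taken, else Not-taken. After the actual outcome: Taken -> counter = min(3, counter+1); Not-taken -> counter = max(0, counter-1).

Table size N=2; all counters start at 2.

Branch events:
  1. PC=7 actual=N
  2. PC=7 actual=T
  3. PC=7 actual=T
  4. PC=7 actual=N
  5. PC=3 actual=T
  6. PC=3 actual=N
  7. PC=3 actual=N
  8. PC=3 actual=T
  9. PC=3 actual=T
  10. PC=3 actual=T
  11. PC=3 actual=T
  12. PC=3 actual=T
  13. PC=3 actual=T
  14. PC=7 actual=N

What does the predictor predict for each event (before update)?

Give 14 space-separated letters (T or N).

Answer: T N T T T T T N T T T T T T

Derivation:
Ev 1: PC=7 idx=1 pred=T actual=N -> ctr[1]=1
Ev 2: PC=7 idx=1 pred=N actual=T -> ctr[1]=2
Ev 3: PC=7 idx=1 pred=T actual=T -> ctr[1]=3
Ev 4: PC=7 idx=1 pred=T actual=N -> ctr[1]=2
Ev 5: PC=3 idx=1 pred=T actual=T -> ctr[1]=3
Ev 6: PC=3 idx=1 pred=T actual=N -> ctr[1]=2
Ev 7: PC=3 idx=1 pred=T actual=N -> ctr[1]=1
Ev 8: PC=3 idx=1 pred=N actual=T -> ctr[1]=2
Ev 9: PC=3 idx=1 pred=T actual=T -> ctr[1]=3
Ev 10: PC=3 idx=1 pred=T actual=T -> ctr[1]=3
Ev 11: PC=3 idx=1 pred=T actual=T -> ctr[1]=3
Ev 12: PC=3 idx=1 pred=T actual=T -> ctr[1]=3
Ev 13: PC=3 idx=1 pred=T actual=T -> ctr[1]=3
Ev 14: PC=7 idx=1 pred=T actual=N -> ctr[1]=2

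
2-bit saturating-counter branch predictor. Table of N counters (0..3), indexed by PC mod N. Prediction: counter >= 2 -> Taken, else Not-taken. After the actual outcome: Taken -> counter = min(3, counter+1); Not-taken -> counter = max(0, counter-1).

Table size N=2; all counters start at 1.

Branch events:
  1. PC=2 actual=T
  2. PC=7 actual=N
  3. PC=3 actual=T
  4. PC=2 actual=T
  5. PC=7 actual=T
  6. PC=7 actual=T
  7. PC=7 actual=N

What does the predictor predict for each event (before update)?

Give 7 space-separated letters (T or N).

Answer: N N N T N T T

Derivation:
Ev 1: PC=2 idx=0 pred=N actual=T -> ctr[0]=2
Ev 2: PC=7 idx=1 pred=N actual=N -> ctr[1]=0
Ev 3: PC=3 idx=1 pred=N actual=T -> ctr[1]=1
Ev 4: PC=2 idx=0 pred=T actual=T -> ctr[0]=3
Ev 5: PC=7 idx=1 pred=N actual=T -> ctr[1]=2
Ev 6: PC=7 idx=1 pred=T actual=T -> ctr[1]=3
Ev 7: PC=7 idx=1 pred=T actual=N -> ctr[1]=2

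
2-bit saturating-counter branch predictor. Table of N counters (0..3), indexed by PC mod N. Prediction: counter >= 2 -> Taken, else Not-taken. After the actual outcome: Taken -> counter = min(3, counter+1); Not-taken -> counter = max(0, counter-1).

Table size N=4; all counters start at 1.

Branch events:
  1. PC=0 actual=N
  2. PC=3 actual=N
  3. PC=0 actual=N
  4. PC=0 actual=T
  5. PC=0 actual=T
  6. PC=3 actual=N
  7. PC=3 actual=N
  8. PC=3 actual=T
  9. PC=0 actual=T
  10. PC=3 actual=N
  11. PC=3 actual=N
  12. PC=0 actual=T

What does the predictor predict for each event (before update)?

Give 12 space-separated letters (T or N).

Ev 1: PC=0 idx=0 pred=N actual=N -> ctr[0]=0
Ev 2: PC=3 idx=3 pred=N actual=N -> ctr[3]=0
Ev 3: PC=0 idx=0 pred=N actual=N -> ctr[0]=0
Ev 4: PC=0 idx=0 pred=N actual=T -> ctr[0]=1
Ev 5: PC=0 idx=0 pred=N actual=T -> ctr[0]=2
Ev 6: PC=3 idx=3 pred=N actual=N -> ctr[3]=0
Ev 7: PC=3 idx=3 pred=N actual=N -> ctr[3]=0
Ev 8: PC=3 idx=3 pred=N actual=T -> ctr[3]=1
Ev 9: PC=0 idx=0 pred=T actual=T -> ctr[0]=3
Ev 10: PC=3 idx=3 pred=N actual=N -> ctr[3]=0
Ev 11: PC=3 idx=3 pred=N actual=N -> ctr[3]=0
Ev 12: PC=0 idx=0 pred=T actual=T -> ctr[0]=3

Answer: N N N N N N N N T N N T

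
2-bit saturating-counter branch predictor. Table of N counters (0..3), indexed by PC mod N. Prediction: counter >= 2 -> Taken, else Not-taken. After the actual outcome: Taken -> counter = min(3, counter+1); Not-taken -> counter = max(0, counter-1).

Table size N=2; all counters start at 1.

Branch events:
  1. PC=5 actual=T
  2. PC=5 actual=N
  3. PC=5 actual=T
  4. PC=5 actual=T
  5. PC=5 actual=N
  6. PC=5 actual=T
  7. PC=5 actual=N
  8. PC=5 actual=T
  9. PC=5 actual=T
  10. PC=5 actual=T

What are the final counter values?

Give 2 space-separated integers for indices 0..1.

Ev 1: PC=5 idx=1 pred=N actual=T -> ctr[1]=2
Ev 2: PC=5 idx=1 pred=T actual=N -> ctr[1]=1
Ev 3: PC=5 idx=1 pred=N actual=T -> ctr[1]=2
Ev 4: PC=5 idx=1 pred=T actual=T -> ctr[1]=3
Ev 5: PC=5 idx=1 pred=T actual=N -> ctr[1]=2
Ev 6: PC=5 idx=1 pred=T actual=T -> ctr[1]=3
Ev 7: PC=5 idx=1 pred=T actual=N -> ctr[1]=2
Ev 8: PC=5 idx=1 pred=T actual=T -> ctr[1]=3
Ev 9: PC=5 idx=1 pred=T actual=T -> ctr[1]=3
Ev 10: PC=5 idx=1 pred=T actual=T -> ctr[1]=3

Answer: 1 3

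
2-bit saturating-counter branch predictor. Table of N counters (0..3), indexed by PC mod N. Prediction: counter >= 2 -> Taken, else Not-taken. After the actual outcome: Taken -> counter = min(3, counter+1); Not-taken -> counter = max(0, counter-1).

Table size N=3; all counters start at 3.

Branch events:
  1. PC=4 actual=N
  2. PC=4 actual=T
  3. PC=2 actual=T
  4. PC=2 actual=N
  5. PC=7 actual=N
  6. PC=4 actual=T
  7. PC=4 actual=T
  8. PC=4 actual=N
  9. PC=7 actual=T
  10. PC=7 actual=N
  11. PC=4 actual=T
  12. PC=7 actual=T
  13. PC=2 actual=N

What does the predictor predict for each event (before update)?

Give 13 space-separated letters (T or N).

Answer: T T T T T T T T T T T T T

Derivation:
Ev 1: PC=4 idx=1 pred=T actual=N -> ctr[1]=2
Ev 2: PC=4 idx=1 pred=T actual=T -> ctr[1]=3
Ev 3: PC=2 idx=2 pred=T actual=T -> ctr[2]=3
Ev 4: PC=2 idx=2 pred=T actual=N -> ctr[2]=2
Ev 5: PC=7 idx=1 pred=T actual=N -> ctr[1]=2
Ev 6: PC=4 idx=1 pred=T actual=T -> ctr[1]=3
Ev 7: PC=4 idx=1 pred=T actual=T -> ctr[1]=3
Ev 8: PC=4 idx=1 pred=T actual=N -> ctr[1]=2
Ev 9: PC=7 idx=1 pred=T actual=T -> ctr[1]=3
Ev 10: PC=7 idx=1 pred=T actual=N -> ctr[1]=2
Ev 11: PC=4 idx=1 pred=T actual=T -> ctr[1]=3
Ev 12: PC=7 idx=1 pred=T actual=T -> ctr[1]=3
Ev 13: PC=2 idx=2 pred=T actual=N -> ctr[2]=1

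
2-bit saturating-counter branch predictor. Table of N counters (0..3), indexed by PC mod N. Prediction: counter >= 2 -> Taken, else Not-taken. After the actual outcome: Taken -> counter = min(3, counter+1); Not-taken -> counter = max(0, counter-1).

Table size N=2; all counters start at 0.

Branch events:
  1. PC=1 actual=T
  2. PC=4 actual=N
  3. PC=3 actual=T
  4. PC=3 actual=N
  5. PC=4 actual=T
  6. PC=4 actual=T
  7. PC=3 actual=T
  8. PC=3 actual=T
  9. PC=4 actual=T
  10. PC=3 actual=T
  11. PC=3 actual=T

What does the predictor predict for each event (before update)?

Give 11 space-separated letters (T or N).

Answer: N N N T N N N T T T T

Derivation:
Ev 1: PC=1 idx=1 pred=N actual=T -> ctr[1]=1
Ev 2: PC=4 idx=0 pred=N actual=N -> ctr[0]=0
Ev 3: PC=3 idx=1 pred=N actual=T -> ctr[1]=2
Ev 4: PC=3 idx=1 pred=T actual=N -> ctr[1]=1
Ev 5: PC=4 idx=0 pred=N actual=T -> ctr[0]=1
Ev 6: PC=4 idx=0 pred=N actual=T -> ctr[0]=2
Ev 7: PC=3 idx=1 pred=N actual=T -> ctr[1]=2
Ev 8: PC=3 idx=1 pred=T actual=T -> ctr[1]=3
Ev 9: PC=4 idx=0 pred=T actual=T -> ctr[0]=3
Ev 10: PC=3 idx=1 pred=T actual=T -> ctr[1]=3
Ev 11: PC=3 idx=1 pred=T actual=T -> ctr[1]=3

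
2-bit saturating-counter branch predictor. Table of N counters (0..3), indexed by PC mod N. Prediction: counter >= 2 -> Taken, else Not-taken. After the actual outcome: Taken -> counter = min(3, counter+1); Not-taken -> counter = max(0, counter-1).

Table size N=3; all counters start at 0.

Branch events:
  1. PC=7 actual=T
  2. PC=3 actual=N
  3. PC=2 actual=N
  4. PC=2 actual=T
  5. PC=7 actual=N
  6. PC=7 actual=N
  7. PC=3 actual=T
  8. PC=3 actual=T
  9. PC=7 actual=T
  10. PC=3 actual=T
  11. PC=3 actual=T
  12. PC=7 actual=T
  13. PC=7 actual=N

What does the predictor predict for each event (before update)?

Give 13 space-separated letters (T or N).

Answer: N N N N N N N N N T T N T

Derivation:
Ev 1: PC=7 idx=1 pred=N actual=T -> ctr[1]=1
Ev 2: PC=3 idx=0 pred=N actual=N -> ctr[0]=0
Ev 3: PC=2 idx=2 pred=N actual=N -> ctr[2]=0
Ev 4: PC=2 idx=2 pred=N actual=T -> ctr[2]=1
Ev 5: PC=7 idx=1 pred=N actual=N -> ctr[1]=0
Ev 6: PC=7 idx=1 pred=N actual=N -> ctr[1]=0
Ev 7: PC=3 idx=0 pred=N actual=T -> ctr[0]=1
Ev 8: PC=3 idx=0 pred=N actual=T -> ctr[0]=2
Ev 9: PC=7 idx=1 pred=N actual=T -> ctr[1]=1
Ev 10: PC=3 idx=0 pred=T actual=T -> ctr[0]=3
Ev 11: PC=3 idx=0 pred=T actual=T -> ctr[0]=3
Ev 12: PC=7 idx=1 pred=N actual=T -> ctr[1]=2
Ev 13: PC=7 idx=1 pred=T actual=N -> ctr[1]=1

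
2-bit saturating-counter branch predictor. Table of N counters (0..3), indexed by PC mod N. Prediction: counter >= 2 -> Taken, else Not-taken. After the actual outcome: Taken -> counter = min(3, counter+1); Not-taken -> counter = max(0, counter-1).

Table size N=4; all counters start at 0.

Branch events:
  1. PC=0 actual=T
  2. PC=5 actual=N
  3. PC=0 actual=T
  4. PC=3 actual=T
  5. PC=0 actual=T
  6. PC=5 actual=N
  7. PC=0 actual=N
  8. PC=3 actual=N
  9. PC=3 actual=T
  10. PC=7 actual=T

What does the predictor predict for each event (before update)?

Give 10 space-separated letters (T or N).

Ev 1: PC=0 idx=0 pred=N actual=T -> ctr[0]=1
Ev 2: PC=5 idx=1 pred=N actual=N -> ctr[1]=0
Ev 3: PC=0 idx=0 pred=N actual=T -> ctr[0]=2
Ev 4: PC=3 idx=3 pred=N actual=T -> ctr[3]=1
Ev 5: PC=0 idx=0 pred=T actual=T -> ctr[0]=3
Ev 6: PC=5 idx=1 pred=N actual=N -> ctr[1]=0
Ev 7: PC=0 idx=0 pred=T actual=N -> ctr[0]=2
Ev 8: PC=3 idx=3 pred=N actual=N -> ctr[3]=0
Ev 9: PC=3 idx=3 pred=N actual=T -> ctr[3]=1
Ev 10: PC=7 idx=3 pred=N actual=T -> ctr[3]=2

Answer: N N N N T N T N N N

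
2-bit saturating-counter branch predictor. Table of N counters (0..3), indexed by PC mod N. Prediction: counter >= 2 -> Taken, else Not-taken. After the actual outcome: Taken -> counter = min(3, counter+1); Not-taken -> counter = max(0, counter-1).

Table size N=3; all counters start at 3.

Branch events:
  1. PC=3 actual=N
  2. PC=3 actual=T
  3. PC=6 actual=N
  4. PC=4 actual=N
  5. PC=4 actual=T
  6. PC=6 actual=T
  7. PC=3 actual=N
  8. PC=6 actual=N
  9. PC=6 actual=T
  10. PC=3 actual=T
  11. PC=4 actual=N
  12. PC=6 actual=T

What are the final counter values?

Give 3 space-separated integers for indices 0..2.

Answer: 3 2 3

Derivation:
Ev 1: PC=3 idx=0 pred=T actual=N -> ctr[0]=2
Ev 2: PC=3 idx=0 pred=T actual=T -> ctr[0]=3
Ev 3: PC=6 idx=0 pred=T actual=N -> ctr[0]=2
Ev 4: PC=4 idx=1 pred=T actual=N -> ctr[1]=2
Ev 5: PC=4 idx=1 pred=T actual=T -> ctr[1]=3
Ev 6: PC=6 idx=0 pred=T actual=T -> ctr[0]=3
Ev 7: PC=3 idx=0 pred=T actual=N -> ctr[0]=2
Ev 8: PC=6 idx=0 pred=T actual=N -> ctr[0]=1
Ev 9: PC=6 idx=0 pred=N actual=T -> ctr[0]=2
Ev 10: PC=3 idx=0 pred=T actual=T -> ctr[0]=3
Ev 11: PC=4 idx=1 pred=T actual=N -> ctr[1]=2
Ev 12: PC=6 idx=0 pred=T actual=T -> ctr[0]=3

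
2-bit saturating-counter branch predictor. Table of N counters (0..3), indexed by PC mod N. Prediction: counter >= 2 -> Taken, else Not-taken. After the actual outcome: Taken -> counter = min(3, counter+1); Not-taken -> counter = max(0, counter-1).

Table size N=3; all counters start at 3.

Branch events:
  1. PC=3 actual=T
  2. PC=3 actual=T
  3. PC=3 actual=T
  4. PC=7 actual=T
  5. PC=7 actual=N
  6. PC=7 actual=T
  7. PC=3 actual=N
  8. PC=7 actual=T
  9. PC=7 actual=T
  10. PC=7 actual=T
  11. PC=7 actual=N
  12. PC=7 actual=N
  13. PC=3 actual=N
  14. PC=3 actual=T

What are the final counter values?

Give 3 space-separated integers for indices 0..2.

Answer: 2 1 3

Derivation:
Ev 1: PC=3 idx=0 pred=T actual=T -> ctr[0]=3
Ev 2: PC=3 idx=0 pred=T actual=T -> ctr[0]=3
Ev 3: PC=3 idx=0 pred=T actual=T -> ctr[0]=3
Ev 4: PC=7 idx=1 pred=T actual=T -> ctr[1]=3
Ev 5: PC=7 idx=1 pred=T actual=N -> ctr[1]=2
Ev 6: PC=7 idx=1 pred=T actual=T -> ctr[1]=3
Ev 7: PC=3 idx=0 pred=T actual=N -> ctr[0]=2
Ev 8: PC=7 idx=1 pred=T actual=T -> ctr[1]=3
Ev 9: PC=7 idx=1 pred=T actual=T -> ctr[1]=3
Ev 10: PC=7 idx=1 pred=T actual=T -> ctr[1]=3
Ev 11: PC=7 idx=1 pred=T actual=N -> ctr[1]=2
Ev 12: PC=7 idx=1 pred=T actual=N -> ctr[1]=1
Ev 13: PC=3 idx=0 pred=T actual=N -> ctr[0]=1
Ev 14: PC=3 idx=0 pred=N actual=T -> ctr[0]=2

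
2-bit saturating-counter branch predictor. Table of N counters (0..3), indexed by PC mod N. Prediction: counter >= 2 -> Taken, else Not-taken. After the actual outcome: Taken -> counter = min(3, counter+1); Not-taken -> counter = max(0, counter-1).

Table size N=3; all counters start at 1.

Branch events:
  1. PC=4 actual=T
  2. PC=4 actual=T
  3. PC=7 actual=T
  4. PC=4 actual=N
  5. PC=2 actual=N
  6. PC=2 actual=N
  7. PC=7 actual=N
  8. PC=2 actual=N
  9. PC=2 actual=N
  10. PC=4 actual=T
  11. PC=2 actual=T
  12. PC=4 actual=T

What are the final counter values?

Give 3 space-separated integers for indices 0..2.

Answer: 1 3 1

Derivation:
Ev 1: PC=4 idx=1 pred=N actual=T -> ctr[1]=2
Ev 2: PC=4 idx=1 pred=T actual=T -> ctr[1]=3
Ev 3: PC=7 idx=1 pred=T actual=T -> ctr[1]=3
Ev 4: PC=4 idx=1 pred=T actual=N -> ctr[1]=2
Ev 5: PC=2 idx=2 pred=N actual=N -> ctr[2]=0
Ev 6: PC=2 idx=2 pred=N actual=N -> ctr[2]=0
Ev 7: PC=7 idx=1 pred=T actual=N -> ctr[1]=1
Ev 8: PC=2 idx=2 pred=N actual=N -> ctr[2]=0
Ev 9: PC=2 idx=2 pred=N actual=N -> ctr[2]=0
Ev 10: PC=4 idx=1 pred=N actual=T -> ctr[1]=2
Ev 11: PC=2 idx=2 pred=N actual=T -> ctr[2]=1
Ev 12: PC=4 idx=1 pred=T actual=T -> ctr[1]=3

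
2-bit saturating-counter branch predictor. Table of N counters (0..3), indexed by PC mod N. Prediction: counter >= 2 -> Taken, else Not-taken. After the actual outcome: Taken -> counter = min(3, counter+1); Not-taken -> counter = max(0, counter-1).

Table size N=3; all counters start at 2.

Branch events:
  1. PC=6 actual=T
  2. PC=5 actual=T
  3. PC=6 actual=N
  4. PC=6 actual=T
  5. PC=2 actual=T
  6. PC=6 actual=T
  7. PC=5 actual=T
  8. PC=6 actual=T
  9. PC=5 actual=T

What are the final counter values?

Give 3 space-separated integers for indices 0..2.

Ev 1: PC=6 idx=0 pred=T actual=T -> ctr[0]=3
Ev 2: PC=5 idx=2 pred=T actual=T -> ctr[2]=3
Ev 3: PC=6 idx=0 pred=T actual=N -> ctr[0]=2
Ev 4: PC=6 idx=0 pred=T actual=T -> ctr[0]=3
Ev 5: PC=2 idx=2 pred=T actual=T -> ctr[2]=3
Ev 6: PC=6 idx=0 pred=T actual=T -> ctr[0]=3
Ev 7: PC=5 idx=2 pred=T actual=T -> ctr[2]=3
Ev 8: PC=6 idx=0 pred=T actual=T -> ctr[0]=3
Ev 9: PC=5 idx=2 pred=T actual=T -> ctr[2]=3

Answer: 3 2 3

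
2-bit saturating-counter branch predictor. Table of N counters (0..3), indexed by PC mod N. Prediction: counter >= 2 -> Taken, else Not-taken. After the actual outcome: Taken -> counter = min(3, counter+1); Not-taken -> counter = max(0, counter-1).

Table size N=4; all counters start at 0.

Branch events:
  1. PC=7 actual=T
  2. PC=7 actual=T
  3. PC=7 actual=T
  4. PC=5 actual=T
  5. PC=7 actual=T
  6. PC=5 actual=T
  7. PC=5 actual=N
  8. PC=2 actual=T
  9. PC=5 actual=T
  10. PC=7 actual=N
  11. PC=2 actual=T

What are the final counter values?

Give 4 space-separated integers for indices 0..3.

Answer: 0 2 2 2

Derivation:
Ev 1: PC=7 idx=3 pred=N actual=T -> ctr[3]=1
Ev 2: PC=7 idx=3 pred=N actual=T -> ctr[3]=2
Ev 3: PC=7 idx=3 pred=T actual=T -> ctr[3]=3
Ev 4: PC=5 idx=1 pred=N actual=T -> ctr[1]=1
Ev 5: PC=7 idx=3 pred=T actual=T -> ctr[3]=3
Ev 6: PC=5 idx=1 pred=N actual=T -> ctr[1]=2
Ev 7: PC=5 idx=1 pred=T actual=N -> ctr[1]=1
Ev 8: PC=2 idx=2 pred=N actual=T -> ctr[2]=1
Ev 9: PC=5 idx=1 pred=N actual=T -> ctr[1]=2
Ev 10: PC=7 idx=3 pred=T actual=N -> ctr[3]=2
Ev 11: PC=2 idx=2 pred=N actual=T -> ctr[2]=2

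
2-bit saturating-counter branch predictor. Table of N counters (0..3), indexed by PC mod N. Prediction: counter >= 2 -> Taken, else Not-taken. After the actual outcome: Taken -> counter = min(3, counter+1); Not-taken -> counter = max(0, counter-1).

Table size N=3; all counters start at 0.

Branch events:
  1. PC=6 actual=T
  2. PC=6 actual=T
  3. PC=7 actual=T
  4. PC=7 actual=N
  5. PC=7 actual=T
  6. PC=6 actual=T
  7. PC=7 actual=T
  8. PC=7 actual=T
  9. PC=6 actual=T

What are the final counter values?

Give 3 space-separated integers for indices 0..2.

Ev 1: PC=6 idx=0 pred=N actual=T -> ctr[0]=1
Ev 2: PC=6 idx=0 pred=N actual=T -> ctr[0]=2
Ev 3: PC=7 idx=1 pred=N actual=T -> ctr[1]=1
Ev 4: PC=7 idx=1 pred=N actual=N -> ctr[1]=0
Ev 5: PC=7 idx=1 pred=N actual=T -> ctr[1]=1
Ev 6: PC=6 idx=0 pred=T actual=T -> ctr[0]=3
Ev 7: PC=7 idx=1 pred=N actual=T -> ctr[1]=2
Ev 8: PC=7 idx=1 pred=T actual=T -> ctr[1]=3
Ev 9: PC=6 idx=0 pred=T actual=T -> ctr[0]=3

Answer: 3 3 0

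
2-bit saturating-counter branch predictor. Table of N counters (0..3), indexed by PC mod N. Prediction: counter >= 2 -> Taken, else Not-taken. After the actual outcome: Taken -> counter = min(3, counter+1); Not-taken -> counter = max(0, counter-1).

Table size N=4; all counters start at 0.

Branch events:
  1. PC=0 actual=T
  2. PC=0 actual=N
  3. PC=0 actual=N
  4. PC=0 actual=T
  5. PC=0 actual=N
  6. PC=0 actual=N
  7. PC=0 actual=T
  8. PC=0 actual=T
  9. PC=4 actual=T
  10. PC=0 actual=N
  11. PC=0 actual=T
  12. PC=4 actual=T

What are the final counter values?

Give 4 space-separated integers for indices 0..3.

Answer: 3 0 0 0

Derivation:
Ev 1: PC=0 idx=0 pred=N actual=T -> ctr[0]=1
Ev 2: PC=0 idx=0 pred=N actual=N -> ctr[0]=0
Ev 3: PC=0 idx=0 pred=N actual=N -> ctr[0]=0
Ev 4: PC=0 idx=0 pred=N actual=T -> ctr[0]=1
Ev 5: PC=0 idx=0 pred=N actual=N -> ctr[0]=0
Ev 6: PC=0 idx=0 pred=N actual=N -> ctr[0]=0
Ev 7: PC=0 idx=0 pred=N actual=T -> ctr[0]=1
Ev 8: PC=0 idx=0 pred=N actual=T -> ctr[0]=2
Ev 9: PC=4 idx=0 pred=T actual=T -> ctr[0]=3
Ev 10: PC=0 idx=0 pred=T actual=N -> ctr[0]=2
Ev 11: PC=0 idx=0 pred=T actual=T -> ctr[0]=3
Ev 12: PC=4 idx=0 pred=T actual=T -> ctr[0]=3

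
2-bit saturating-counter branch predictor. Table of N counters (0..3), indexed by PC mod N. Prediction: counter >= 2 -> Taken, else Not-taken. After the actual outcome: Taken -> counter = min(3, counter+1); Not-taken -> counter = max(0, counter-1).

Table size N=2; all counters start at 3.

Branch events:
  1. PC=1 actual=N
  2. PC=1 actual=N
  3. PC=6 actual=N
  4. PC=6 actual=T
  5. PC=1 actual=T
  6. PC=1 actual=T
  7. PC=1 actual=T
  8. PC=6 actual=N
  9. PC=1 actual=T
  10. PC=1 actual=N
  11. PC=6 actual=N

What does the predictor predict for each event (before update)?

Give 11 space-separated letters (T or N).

Ev 1: PC=1 idx=1 pred=T actual=N -> ctr[1]=2
Ev 2: PC=1 idx=1 pred=T actual=N -> ctr[1]=1
Ev 3: PC=6 idx=0 pred=T actual=N -> ctr[0]=2
Ev 4: PC=6 idx=0 pred=T actual=T -> ctr[0]=3
Ev 5: PC=1 idx=1 pred=N actual=T -> ctr[1]=2
Ev 6: PC=1 idx=1 pred=T actual=T -> ctr[1]=3
Ev 7: PC=1 idx=1 pred=T actual=T -> ctr[1]=3
Ev 8: PC=6 idx=0 pred=T actual=N -> ctr[0]=2
Ev 9: PC=1 idx=1 pred=T actual=T -> ctr[1]=3
Ev 10: PC=1 idx=1 pred=T actual=N -> ctr[1]=2
Ev 11: PC=6 idx=0 pred=T actual=N -> ctr[0]=1

Answer: T T T T N T T T T T T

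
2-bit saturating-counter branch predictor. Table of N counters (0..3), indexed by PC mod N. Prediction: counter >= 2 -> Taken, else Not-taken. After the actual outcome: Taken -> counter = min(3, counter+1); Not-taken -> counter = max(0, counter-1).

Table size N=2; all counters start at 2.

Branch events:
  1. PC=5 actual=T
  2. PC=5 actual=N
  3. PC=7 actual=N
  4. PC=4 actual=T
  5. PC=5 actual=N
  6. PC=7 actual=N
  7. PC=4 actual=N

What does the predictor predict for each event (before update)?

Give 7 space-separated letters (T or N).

Ev 1: PC=5 idx=1 pred=T actual=T -> ctr[1]=3
Ev 2: PC=5 idx=1 pred=T actual=N -> ctr[1]=2
Ev 3: PC=7 idx=1 pred=T actual=N -> ctr[1]=1
Ev 4: PC=4 idx=0 pred=T actual=T -> ctr[0]=3
Ev 5: PC=5 idx=1 pred=N actual=N -> ctr[1]=0
Ev 6: PC=7 idx=1 pred=N actual=N -> ctr[1]=0
Ev 7: PC=4 idx=0 pred=T actual=N -> ctr[0]=2

Answer: T T T T N N T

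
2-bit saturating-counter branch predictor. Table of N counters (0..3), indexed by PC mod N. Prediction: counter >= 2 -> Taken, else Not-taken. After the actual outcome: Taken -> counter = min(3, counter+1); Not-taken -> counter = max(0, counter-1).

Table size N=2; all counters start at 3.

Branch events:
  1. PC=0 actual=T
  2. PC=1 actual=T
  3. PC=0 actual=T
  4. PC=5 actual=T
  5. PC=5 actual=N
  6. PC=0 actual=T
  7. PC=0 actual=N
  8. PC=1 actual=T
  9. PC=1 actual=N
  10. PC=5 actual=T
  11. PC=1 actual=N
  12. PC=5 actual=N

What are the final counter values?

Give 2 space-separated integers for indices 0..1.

Ev 1: PC=0 idx=0 pred=T actual=T -> ctr[0]=3
Ev 2: PC=1 idx=1 pred=T actual=T -> ctr[1]=3
Ev 3: PC=0 idx=0 pred=T actual=T -> ctr[0]=3
Ev 4: PC=5 idx=1 pred=T actual=T -> ctr[1]=3
Ev 5: PC=5 idx=1 pred=T actual=N -> ctr[1]=2
Ev 6: PC=0 idx=0 pred=T actual=T -> ctr[0]=3
Ev 7: PC=0 idx=0 pred=T actual=N -> ctr[0]=2
Ev 8: PC=1 idx=1 pred=T actual=T -> ctr[1]=3
Ev 9: PC=1 idx=1 pred=T actual=N -> ctr[1]=2
Ev 10: PC=5 idx=1 pred=T actual=T -> ctr[1]=3
Ev 11: PC=1 idx=1 pred=T actual=N -> ctr[1]=2
Ev 12: PC=5 idx=1 pred=T actual=N -> ctr[1]=1

Answer: 2 1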